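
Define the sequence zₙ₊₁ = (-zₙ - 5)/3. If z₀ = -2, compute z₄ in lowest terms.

-34/27

z₁ = (-(-2) - 5)/3 = -1.
z₂ = (-(-1) - 5)/3 = -4/3.
z₃ = (-(-4/3) - 5)/3 = -11/9.
z₄ = (-(-11/9) - 5)/3 = -34/27.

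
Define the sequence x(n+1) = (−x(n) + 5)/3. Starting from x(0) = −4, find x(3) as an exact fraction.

x(1) = (−(−4) + 5)/3 = 3.
x(2) = (−3 + 5)/3 = 2/3.
x(3) = (−(2/3) + 5)/3 = 13/9.

13/9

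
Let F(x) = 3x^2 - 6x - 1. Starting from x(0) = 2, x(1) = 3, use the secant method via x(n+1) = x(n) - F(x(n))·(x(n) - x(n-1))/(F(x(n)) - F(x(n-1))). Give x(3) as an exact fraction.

F(2) = -1, F(3) = 8. x(2) = 3 - 8·(3 - 2)/(8 - (-1)) = 19/9.
F(3) = 8, F(19/9) = -8/27. x(3) = (19/9) - (-8/27)·((19/9) - 3)/((-8/27) - 8) = 15/7.

15/7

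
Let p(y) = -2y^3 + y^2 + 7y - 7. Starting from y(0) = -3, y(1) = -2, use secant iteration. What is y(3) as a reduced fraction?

-28334/13843

p(-3) = 35, p(-2) = -1. y(2) = (-2) - (-1)·((-2) - (-3))/((-1) - 35) = -73/36.
p(-2) = -1, p(-73/36) = -9485/23328. y(3) = (-73/36) - (-9485/23328)·((-73/36) - (-2))/((-9485/23328) - (-1)) = -28334/13843.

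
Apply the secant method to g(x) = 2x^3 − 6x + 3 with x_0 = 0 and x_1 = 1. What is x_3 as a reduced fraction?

g(0) = 3, g(1) = −1. x_2 = 1 − (−1)·(1 − 0)/((−1) − 3) = 3/4.
g(1) = −1, g(3/4) = −21/32. x_3 = (3/4) − (−21/32)·((3/4) − 1)/((−21/32) − (−1)) = 3/11.

3/11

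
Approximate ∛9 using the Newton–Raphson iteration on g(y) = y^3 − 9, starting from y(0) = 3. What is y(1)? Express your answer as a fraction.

g'(y) = 3y^2.
g(3) = 18, g'(3) = 27, so y(1) = 3 − 18/27 = 7/3.

7/3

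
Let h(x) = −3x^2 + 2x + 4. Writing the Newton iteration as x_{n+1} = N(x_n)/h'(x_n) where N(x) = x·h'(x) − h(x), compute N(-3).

h'(x) = −6x + 2.
N(x) = x·h'(x) − h(x) = x·(−6x + 2) − (−3x^2 + 2x + 4) = −3x^2 − 4.
N(-3) = −31.

−31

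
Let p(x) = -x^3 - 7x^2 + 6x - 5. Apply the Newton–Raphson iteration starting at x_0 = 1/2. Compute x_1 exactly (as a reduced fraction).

-12/7

p'(x) = -3x^2 - 14x + 6.
p(1/2) = -31/8, p'(1/2) = -7/4, so x_1 = (1/2) - (-31/8)/(-7/4) = -12/7.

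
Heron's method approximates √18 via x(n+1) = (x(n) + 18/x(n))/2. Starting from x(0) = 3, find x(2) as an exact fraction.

x(1) = (3 + 18/3)/2 = 9/2.
x(2) = (9/2 + 18/(9/2))/2 = 17/4.

17/4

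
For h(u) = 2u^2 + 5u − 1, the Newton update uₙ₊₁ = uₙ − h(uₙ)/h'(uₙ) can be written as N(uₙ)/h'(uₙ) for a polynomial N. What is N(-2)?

9

h'(u) = 4u + 5.
N(u) = u·h'(u) − h(u) = u·(4u + 5) − (2u^2 + 5u − 1) = 2u^2 + 1.
N(-2) = 9.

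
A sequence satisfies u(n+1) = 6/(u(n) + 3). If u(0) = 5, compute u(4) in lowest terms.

46/33

u(1) = 6/(5 + 3) = 3/4.
u(2) = 6/(3/4 + 3) = 8/5.
u(3) = 6/(8/5 + 3) = 30/23.
u(4) = 6/(30/23 + 3) = 46/33.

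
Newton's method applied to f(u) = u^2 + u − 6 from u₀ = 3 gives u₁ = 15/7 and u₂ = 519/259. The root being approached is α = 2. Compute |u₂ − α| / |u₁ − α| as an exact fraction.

1/37

u₁ − α = 15/7 − 2 = 1/7, so |u₁ − α| = 1/7.
u₂ − α = 519/259 − 2 = 1/259, so |u₂ − α| = 1/259.
Ratio = (1/259) / (1/7) = 1/37.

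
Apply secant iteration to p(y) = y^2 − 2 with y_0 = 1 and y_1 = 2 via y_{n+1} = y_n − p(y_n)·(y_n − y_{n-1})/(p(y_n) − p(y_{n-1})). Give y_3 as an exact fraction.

7/5

p(1) = −1, p(2) = 2. y_2 = 2 − 2·(2 − 1)/(2 − (−1)) = 4/3.
p(2) = 2, p(4/3) = −2/9. y_3 = (4/3) − (−2/9)·((4/3) − 2)/((−2/9) − 2) = 7/5.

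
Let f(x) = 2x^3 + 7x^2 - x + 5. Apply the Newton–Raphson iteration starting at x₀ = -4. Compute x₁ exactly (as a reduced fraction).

f'(x) = 6x^2 + 14x - 1.
f(-4) = -7, f'(-4) = 39, so x₁ = (-4) - (-7)/39 = -149/39.

-149/39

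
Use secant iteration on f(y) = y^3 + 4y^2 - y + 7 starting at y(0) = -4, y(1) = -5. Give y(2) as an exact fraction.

-107/24

f(-4) = 11, f(-5) = -13. y(2) = (-5) - (-13)·((-5) - (-4))/((-13) - 11) = -107/24.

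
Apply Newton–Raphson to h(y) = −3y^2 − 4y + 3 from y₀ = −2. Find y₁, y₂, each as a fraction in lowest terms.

h'(y) = −6y − 4.
h(−2) = −1, h'(−2) = 8, so y₁ = (−2) − (−1)/8 = −15/8.
h(−15/8) = −3/64, h'(−15/8) = 29/4, so y₂ = (−15/8) − (−3/64)/(29/4) = −867/464.

y₁ = −15/8, y₂ = −867/464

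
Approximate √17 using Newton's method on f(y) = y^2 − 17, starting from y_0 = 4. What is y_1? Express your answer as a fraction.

33/8

f'(y) = 2y.
f(4) = −1, f'(4) = 8, so y_1 = 4 − (−1)/8 = 33/8.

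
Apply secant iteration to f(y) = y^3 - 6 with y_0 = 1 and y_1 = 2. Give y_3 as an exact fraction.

f(1) = -5, f(2) = 2. y_2 = 2 - 2·(2 - 1)/(2 - (-5)) = 12/7.
f(2) = 2, f(12/7) = -330/343. y_3 = (12/7) - (-330/343)·((12/7) - 2)/((-330/343) - 2) = 459/254.

459/254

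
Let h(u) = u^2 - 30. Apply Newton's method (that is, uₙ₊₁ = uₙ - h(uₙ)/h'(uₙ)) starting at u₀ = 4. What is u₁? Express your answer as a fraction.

h'(u) = 2u.
h(4) = -14, h'(4) = 8, so u₁ = 4 - (-14)/8 = 23/4.

23/4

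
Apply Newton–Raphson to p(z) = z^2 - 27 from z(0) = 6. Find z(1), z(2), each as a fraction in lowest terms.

z(1) = 21/4, z(2) = 291/56

p'(z) = 2z.
p(6) = 9, p'(6) = 12, so z(1) = 6 - 9/12 = 21/4.
p(21/4) = 9/16, p'(21/4) = 21/2, so z(2) = (21/4) - (9/16)/(21/2) = 291/56.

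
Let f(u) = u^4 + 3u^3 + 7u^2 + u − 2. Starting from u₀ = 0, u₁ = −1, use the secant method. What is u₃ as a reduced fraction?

f(0) = −2, f(−1) = 2. u₂ = (−1) − 2·((−1) − 0)/(2 − (−2)) = −1/2.
f(−1) = 2, f(−1/2) = −17/16. u₃ = (−1/2) − (−17/16)·((−1/2) − (−1))/((−17/16) − 2) = −33/49.

−33/49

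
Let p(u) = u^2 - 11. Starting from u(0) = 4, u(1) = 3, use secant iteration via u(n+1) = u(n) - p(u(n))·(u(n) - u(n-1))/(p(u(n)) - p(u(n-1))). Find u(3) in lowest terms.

p(4) = 5, p(3) = -2. u(2) = 3 - (-2)·(3 - 4)/((-2) - 5) = 23/7.
p(3) = -2, p(23/7) = -10/49. u(3) = (23/7) - (-10/49)·((23/7) - 3)/((-10/49) - (-2)) = 73/22.

73/22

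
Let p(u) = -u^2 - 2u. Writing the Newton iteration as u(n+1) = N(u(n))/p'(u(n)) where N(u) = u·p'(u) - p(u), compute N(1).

-1

p'(u) = -2u - 2.
N(u) = u·p'(u) - p(u) = u·(-2u - 2) - (-u^2 - 2u) = -u^2.
N(1) = -1.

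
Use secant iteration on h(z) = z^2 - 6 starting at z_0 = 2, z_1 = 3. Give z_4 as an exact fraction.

267/109

h(2) = -2, h(3) = 3. z_2 = 3 - 3·(3 - 2)/(3 - (-2)) = 12/5.
h(3) = 3, h(12/5) = -6/25. z_3 = (12/5) - (-6/25)·((12/5) - 3)/((-6/25) - 3) = 22/9.
h(12/5) = -6/25, h(22/9) = -2/81. z_4 = (22/9) - (-2/81)·((22/9) - (12/5))/((-2/81) - (-6/25)) = 267/109.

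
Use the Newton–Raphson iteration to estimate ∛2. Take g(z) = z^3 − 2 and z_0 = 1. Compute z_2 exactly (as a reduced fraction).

91/72

g'(z) = 3z^2.
g(1) = −1, g'(1) = 3, so z_1 = 1 − (−1)/3 = 4/3.
g(4/3) = 10/27, g'(4/3) = 16/3, so z_2 = (4/3) − (10/27)/(16/3) = 91/72.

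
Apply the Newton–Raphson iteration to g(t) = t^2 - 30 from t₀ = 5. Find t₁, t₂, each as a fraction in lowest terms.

t₁ = 11/2, t₂ = 241/44

g'(t) = 2t.
g(5) = -5, g'(5) = 10, so t₁ = 5 - (-5)/10 = 11/2.
g(11/2) = 1/4, g'(11/2) = 11, so t₂ = (11/2) - (1/4)/11 = 241/44.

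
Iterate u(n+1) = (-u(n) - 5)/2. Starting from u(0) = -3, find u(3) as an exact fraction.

-3/2

u(1) = (-(-3) - 5)/2 = -1.
u(2) = (-(-1) - 5)/2 = -2.
u(3) = (-(-2) - 5)/2 = -3/2.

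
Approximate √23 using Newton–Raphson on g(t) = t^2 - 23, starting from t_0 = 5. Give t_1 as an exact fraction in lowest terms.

24/5

g'(t) = 2t.
g(5) = 2, g'(5) = 10, so t_1 = 5 - 2/10 = 24/5.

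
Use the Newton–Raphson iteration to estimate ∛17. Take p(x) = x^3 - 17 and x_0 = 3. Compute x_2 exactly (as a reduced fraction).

1050433/408321

p'(x) = 3x^2.
p(3) = 10, p'(3) = 27, so x_1 = 3 - 10/27 = 71/27.
p(71/27) = 23300/19683, p'(71/27) = 5041/243, so x_2 = (71/27) - (23300/19683)/(5041/243) = 1050433/408321.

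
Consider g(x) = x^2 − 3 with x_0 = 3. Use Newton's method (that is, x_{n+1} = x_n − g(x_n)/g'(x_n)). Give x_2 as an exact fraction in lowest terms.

7/4

g'(x) = 2x.
g(3) = 6, g'(3) = 6, so x_1 = 3 − 6/6 = 2.
g(2) = 1, g'(2) = 4, so x_2 = 2 − 1/4 = 7/4.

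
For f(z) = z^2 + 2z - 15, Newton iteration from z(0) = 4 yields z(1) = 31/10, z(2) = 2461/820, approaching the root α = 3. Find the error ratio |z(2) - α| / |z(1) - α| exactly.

1/82

z(1) - α = 31/10 - 3 = 1/10, so |z(1) - α| = 1/10.
z(2) - α = 2461/820 - 3 = 1/820, so |z(2) - α| = 1/820.
Ratio = (1/820) / (1/10) = 1/82.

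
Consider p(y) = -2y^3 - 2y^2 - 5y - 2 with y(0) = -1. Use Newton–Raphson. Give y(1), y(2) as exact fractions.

p'(y) = -6y^2 - 4y - 5.
p(-1) = 3, p'(-1) = -7, so y(1) = (-1) - 3/(-7) = -4/7.
p(-4/7) = 198/343, p'(-4/7) = -229/49, so y(2) = (-4/7) - (198/343)/(-229/49) = -718/1603.

y(1) = -4/7, y(2) = -718/1603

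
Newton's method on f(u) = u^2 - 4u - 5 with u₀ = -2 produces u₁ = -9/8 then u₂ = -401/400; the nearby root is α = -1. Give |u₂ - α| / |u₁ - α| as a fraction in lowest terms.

1/50

u₁ - α = -9/8 - (-1) = -9/8 + 1 = -1/8, so |u₁ - α| = 1/8.
u₂ - α = -401/400 - (-1) = -401/400 + 1 = -1/400, so |u₂ - α| = 1/400.
Ratio = (1/400) / (1/8) = 1/50.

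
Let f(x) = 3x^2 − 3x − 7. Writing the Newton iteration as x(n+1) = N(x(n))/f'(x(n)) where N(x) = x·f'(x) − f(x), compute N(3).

f'(x) = 6x − 3.
N(x) = x·f'(x) − f(x) = x·(6x − 3) − (3x^2 − 3x − 7) = 3x^2 + 7.
N(3) = 34.

34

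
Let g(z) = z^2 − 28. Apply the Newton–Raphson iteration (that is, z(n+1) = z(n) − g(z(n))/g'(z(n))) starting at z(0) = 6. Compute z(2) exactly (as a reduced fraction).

127/24

g'(z) = 2z.
g(6) = 8, g'(6) = 12, so z(1) = 6 − 8/12 = 16/3.
g(16/3) = 4/9, g'(16/3) = 32/3, so z(2) = (16/3) − (4/9)/(32/3) = 127/24.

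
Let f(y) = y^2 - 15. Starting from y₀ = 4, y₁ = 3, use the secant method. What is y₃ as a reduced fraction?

31/8

f(4) = 1, f(3) = -6. y₂ = 3 - (-6)·(3 - 4)/((-6) - 1) = 27/7.
f(3) = -6, f(27/7) = -6/49. y₃ = (27/7) - (-6/49)·((27/7) - 3)/((-6/49) - (-6)) = 31/8.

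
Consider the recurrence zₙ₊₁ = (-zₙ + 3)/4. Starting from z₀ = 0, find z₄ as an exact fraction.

153/256

z₁ = (-0 + 3)/4 = 3/4.
z₂ = (-(3/4) + 3)/4 = 9/16.
z₃ = (-(9/16) + 3)/4 = 39/64.
z₄ = (-(39/64) + 3)/4 = 153/256.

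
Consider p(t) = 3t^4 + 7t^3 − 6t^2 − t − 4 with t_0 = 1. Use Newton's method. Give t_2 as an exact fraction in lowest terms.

3925009/3751040

p'(t) = 12t^3 + 21t^2 − 12t − 1.
p(1) = −1, p'(1) = 20, so t_1 = 1 − (−1)/20 = 21/20.
p(21/20) = 13583/160000, p'(21/20) = 5861/250, so t_2 = (21/20) − (13583/160000)/(5861/250) = 3925009/3751040.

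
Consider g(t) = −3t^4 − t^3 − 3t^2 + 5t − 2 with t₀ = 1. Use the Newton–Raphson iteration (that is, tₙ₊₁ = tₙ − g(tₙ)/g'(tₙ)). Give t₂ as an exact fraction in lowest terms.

g'(t) = −12t^3 − 3t^2 − 6t + 5.
g(1) = −4, g'(1) = −16, so t₁ = 1 − (−4)/(−16) = 3/4.
g(3/4) = −335/256, g'(3/4) = −25/4, so t₂ = (3/4) − (−335/256)/(−25/4) = 173/320.

173/320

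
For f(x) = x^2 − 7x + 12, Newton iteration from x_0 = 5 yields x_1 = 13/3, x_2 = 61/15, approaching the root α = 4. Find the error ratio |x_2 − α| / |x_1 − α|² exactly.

3/5

x_1 − α = 13/3 − 4 = 1/3, so |x_1 − α| = 1/3.
x_2 − α = 61/15 − 4 = 1/15, so |x_2 − α| = 1/15.
|x_1 − α|² = 1/9.
Ratio = (1/15) / (1/9) = 3/5.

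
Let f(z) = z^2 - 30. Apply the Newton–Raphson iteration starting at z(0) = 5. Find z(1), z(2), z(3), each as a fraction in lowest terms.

f'(z) = 2z.
f(5) = -5, f'(5) = 10, so z(1) = 5 - (-5)/10 = 11/2.
f(11/2) = 1/4, f'(11/2) = 11, so z(2) = (11/2) - (1/4)/11 = 241/44.
f(241/44) = 1/1936, f'(241/44) = 241/22, so z(3) = (241/44) - (1/1936)/(241/22) = 116161/21208.

z(1) = 11/2, z(2) = 241/44, z(3) = 116161/21208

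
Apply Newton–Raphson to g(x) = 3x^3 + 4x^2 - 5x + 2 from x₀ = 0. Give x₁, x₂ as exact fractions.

x₁ = 2/5, x₂ = 122/45

g'(x) = 9x^2 + 8x - 5.
g(0) = 2, g'(0) = -5, so x₁ = 0 - 2/(-5) = 2/5.
g(2/5) = 104/125, g'(2/5) = -9/25, so x₂ = (2/5) - (104/125)/(-9/25) = 122/45.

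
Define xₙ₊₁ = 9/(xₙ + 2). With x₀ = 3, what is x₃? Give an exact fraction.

x₁ = 9/(3 + 2) = 9/5.
x₂ = 9/(9/5 + 2) = 45/19.
x₃ = 9/(45/19 + 2) = 171/83.

171/83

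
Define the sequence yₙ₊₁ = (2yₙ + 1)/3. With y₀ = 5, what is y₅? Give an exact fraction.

371/243

y₁ = (2·5 + 1)/3 = 11/3.
y₂ = (2·(11/3) + 1)/3 = 25/9.
y₃ = (2·(25/9) + 1)/3 = 59/27.
y₄ = (2·(59/27) + 1)/3 = 145/81.
y₅ = (2·(145/81) + 1)/3 = 371/243.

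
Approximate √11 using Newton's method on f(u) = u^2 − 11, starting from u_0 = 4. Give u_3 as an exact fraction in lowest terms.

4106353/1238112

f'(u) = 2u.
f(4) = 5, f'(4) = 8, so u_1 = 4 − 5/8 = 27/8.
f(27/8) = 25/64, f'(27/8) = 27/4, so u_2 = (27/8) − (25/64)/(27/4) = 1433/432.
f(1433/432) = 625/186624, f'(1433/432) = 1433/216, so u_3 = (1433/432) − (625/186624)/(1433/216) = 4106353/1238112.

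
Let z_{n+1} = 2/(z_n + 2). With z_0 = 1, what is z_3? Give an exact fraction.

8/11

z_1 = 2/(1 + 2) = 2/3.
z_2 = 2/(2/3 + 2) = 3/4.
z_3 = 2/(3/4 + 2) = 8/11.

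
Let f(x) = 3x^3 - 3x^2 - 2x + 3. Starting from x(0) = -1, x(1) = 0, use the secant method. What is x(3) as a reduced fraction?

f(-1) = -1, f(0) = 3. x(2) = 0 - 3·(0 - (-1))/(3 - (-1)) = -3/4.
f(0) = 3, f(-3/4) = 99/64. x(3) = (-3/4) - (99/64)·((-3/4) - 0)/((99/64) - 3) = -48/31.

-48/31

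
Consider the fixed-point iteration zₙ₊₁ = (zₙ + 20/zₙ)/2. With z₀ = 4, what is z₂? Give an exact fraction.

161/36

z₁ = (4 + 20/4)/2 = 9/2.
z₂ = (9/2 + 20/(9/2))/2 = 161/36.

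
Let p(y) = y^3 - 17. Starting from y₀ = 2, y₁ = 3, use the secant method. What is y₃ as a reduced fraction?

20801/8137

p(2) = -9, p(3) = 10. y₂ = 3 - 10·(3 - 2)/(10 - (-9)) = 47/19.
p(3) = 10, p(47/19) = -12780/6859. y₃ = (47/19) - (-12780/6859)·((47/19) - 3)/((-12780/6859) - 10) = 20801/8137.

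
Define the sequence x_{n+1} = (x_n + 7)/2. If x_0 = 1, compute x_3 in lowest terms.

25/4

x_1 = (1 + 7)/2 = 4.
x_2 = (4 + 7)/2 = 11/2.
x_3 = ((11/2) + 7)/2 = 25/4.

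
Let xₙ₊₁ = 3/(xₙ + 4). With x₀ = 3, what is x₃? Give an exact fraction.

93/145

x₁ = 3/(3 + 4) = 3/7.
x₂ = 3/(3/7 + 4) = 21/31.
x₃ = 3/(21/31 + 4) = 93/145.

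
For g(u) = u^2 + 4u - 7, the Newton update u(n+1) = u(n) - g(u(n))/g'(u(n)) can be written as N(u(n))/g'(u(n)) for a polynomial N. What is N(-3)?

g'(u) = 2u + 4.
N(u) = u·g'(u) - g(u) = u·(2u + 4) - (u^2 + 4u - 7) = u^2 + 7.
N(-3) = 16.

16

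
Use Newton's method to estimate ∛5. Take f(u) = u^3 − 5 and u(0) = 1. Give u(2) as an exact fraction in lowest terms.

f'(u) = 3u^2.
f(1) = −4, f'(1) = 3, so u(1) = 1 − (−4)/3 = 7/3.
f(7/3) = 208/27, f'(7/3) = 49/3, so u(2) = (7/3) − (208/27)/(49/3) = 821/441.

821/441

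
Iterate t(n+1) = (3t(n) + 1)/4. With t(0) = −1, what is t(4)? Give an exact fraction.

47/128

t(1) = (3·(−1) + 1)/4 = −1/2.
t(2) = (3·(−1/2) + 1)/4 = −1/8.
t(3) = (3·(−1/8) + 1)/4 = 5/32.
t(4) = (3·(5/32) + 1)/4 = 47/128.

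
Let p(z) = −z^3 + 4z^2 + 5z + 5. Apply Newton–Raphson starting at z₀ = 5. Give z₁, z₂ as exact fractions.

p'(z) = −3z^2 + 8z + 5.
p(5) = 5, p'(5) = −30, so z₁ = 5 − 5/(−30) = 31/6.
p(31/6) = −67/216, p'(31/6) = −135/4, so z₂ = (31/6) − (−67/216)/(−135/4) = 18799/3645.

z₁ = 31/6, z₂ = 18799/3645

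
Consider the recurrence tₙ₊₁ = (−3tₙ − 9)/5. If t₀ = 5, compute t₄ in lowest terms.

−207/625

t₁ = (−3·5 − 9)/5 = −24/5.
t₂ = (−3·(−24/5) − 9)/5 = 27/25.
t₃ = (−3·(27/25) − 9)/5 = −306/125.
t₄ = (−3·(−306/125) − 9)/5 = −207/625.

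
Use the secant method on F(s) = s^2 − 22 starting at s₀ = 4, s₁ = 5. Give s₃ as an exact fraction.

F(4) = −6, F(5) = 3. s₂ = 5 − 3·(5 − 4)/(3 − (−6)) = 14/3.
F(5) = 3, F(14/3) = −2/9. s₃ = (14/3) − (−2/9)·((14/3) − 5)/((−2/9) − 3) = 136/29.

136/29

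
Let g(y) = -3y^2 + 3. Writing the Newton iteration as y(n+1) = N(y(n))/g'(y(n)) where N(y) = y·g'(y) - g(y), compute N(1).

-6

g'(y) = -6y.
N(y) = y·g'(y) - g(y) = y·(-6y) - (-3y^2 + 3) = -3y^2 - 3.
N(1) = -6.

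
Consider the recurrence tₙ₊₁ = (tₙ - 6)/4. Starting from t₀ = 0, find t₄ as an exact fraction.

-255/128

t₁ = (0 - 6)/4 = -3/2.
t₂ = ((-3/2) - 6)/4 = -15/8.
t₃ = ((-15/8) - 6)/4 = -63/32.
t₄ = ((-63/32) - 6)/4 = -255/128.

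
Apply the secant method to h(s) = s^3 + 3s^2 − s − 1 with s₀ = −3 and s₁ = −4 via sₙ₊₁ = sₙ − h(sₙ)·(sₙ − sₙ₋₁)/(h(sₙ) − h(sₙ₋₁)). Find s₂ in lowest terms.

h(−3) = 2, h(−4) = −13. s₂ = (−4) − (−13)·((−4) − (−3))/((−13) − 2) = −47/15.

−47/15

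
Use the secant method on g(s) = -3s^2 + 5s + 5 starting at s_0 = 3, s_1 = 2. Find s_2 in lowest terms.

23/10

g(3) = -7, g(2) = 3. s_2 = 2 - 3·(2 - 3)/(3 - (-7)) = 23/10.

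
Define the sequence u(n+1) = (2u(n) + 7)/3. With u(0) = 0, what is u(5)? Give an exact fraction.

1477/243

u(1) = (2·0 + 7)/3 = 7/3.
u(2) = (2·(7/3) + 7)/3 = 35/9.
u(3) = (2·(35/9) + 7)/3 = 133/27.
u(4) = (2·(133/27) + 7)/3 = 455/81.
u(5) = (2·(455/81) + 7)/3 = 1477/243.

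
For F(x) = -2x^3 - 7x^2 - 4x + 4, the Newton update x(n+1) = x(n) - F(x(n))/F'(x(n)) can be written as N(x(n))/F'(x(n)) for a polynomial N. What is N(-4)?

F'(x) = -6x^2 - 14x - 4.
N(x) = x·F'(x) - F(x) = x·(-6x^2 - 14x - 4) - (-2x^3 - 7x^2 - 4x + 4) = -4x^3 - 7x^2 - 4.
N(-4) = 140.

140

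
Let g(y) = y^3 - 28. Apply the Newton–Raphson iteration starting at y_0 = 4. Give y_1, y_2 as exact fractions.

y_1 = 13/4, y_2 = 1031/338

g'(y) = 3y^2.
g(4) = 36, g'(4) = 48, so y_1 = 4 - 36/48 = 13/4.
g(13/4) = 405/64, g'(13/4) = 507/16, so y_2 = (13/4) - (405/64)/(507/16) = 1031/338.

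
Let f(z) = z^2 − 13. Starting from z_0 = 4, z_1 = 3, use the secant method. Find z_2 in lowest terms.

f(4) = 3, f(3) = −4. z_2 = 3 − (−4)·(3 − 4)/((−4) − 3) = 25/7.

25/7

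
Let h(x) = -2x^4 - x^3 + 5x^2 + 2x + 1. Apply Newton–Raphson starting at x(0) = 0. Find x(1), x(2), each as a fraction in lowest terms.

h'(x) = -8x^3 - 3x^2 + 10x + 2.
h(0) = 1, h'(0) = 2, so x(1) = 0 - 1/2 = -1/2.
h(-1/2) = 5/4, h'(-1/2) = -11/4, so x(2) = (-1/2) - (5/4)/(-11/4) = -1/22.

x(1) = -1/2, x(2) = -1/22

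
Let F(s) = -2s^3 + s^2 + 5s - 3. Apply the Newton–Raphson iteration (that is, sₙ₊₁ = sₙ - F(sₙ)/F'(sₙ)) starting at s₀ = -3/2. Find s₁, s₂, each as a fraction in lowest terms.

s₁ = -75/46, s₂ = -1119129/691610

F'(s) = -6s^2 + 2s + 5.
F(-3/2) = -3/2, F'(-3/2) = -23/2, so s₁ = (-3/2) - (-3/2)/(-23/2) = -75/46.
F(-75/46) = 2124/12167, F'(-75/46) = -15035/1058, so s₂ = (-75/46) - (2124/12167)/(-15035/1058) = -1119129/691610.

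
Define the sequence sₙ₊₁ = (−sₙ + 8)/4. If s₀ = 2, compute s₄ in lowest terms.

205/128

s₁ = (−2 + 8)/4 = 3/2.
s₂ = (−(3/2) + 8)/4 = 13/8.
s₃ = (−(13/8) + 8)/4 = 51/32.
s₄ = (−(51/32) + 8)/4 = 205/128.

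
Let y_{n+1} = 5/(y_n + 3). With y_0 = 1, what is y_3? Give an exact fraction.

y_1 = 5/(1 + 3) = 5/4.
y_2 = 5/(5/4 + 3) = 20/17.
y_3 = 5/(20/17 + 3) = 85/71.

85/71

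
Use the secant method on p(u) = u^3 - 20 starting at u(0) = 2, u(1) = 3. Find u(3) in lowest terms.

p(2) = -12, p(3) = 7. u(2) = 3 - 7·(3 - 2)/(7 - (-12)) = 50/19.
p(3) = 7, p(50/19) = -12180/6859. u(3) = (50/19) - (-12180/6859)·((50/19) - 3)/((-12180/6859) - 7) = 23270/8599.

23270/8599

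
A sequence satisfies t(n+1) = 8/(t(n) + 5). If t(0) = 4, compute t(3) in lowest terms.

424/337

t(1) = 8/(4 + 5) = 8/9.
t(2) = 8/(8/9 + 5) = 72/53.
t(3) = 8/(72/53 + 5) = 424/337.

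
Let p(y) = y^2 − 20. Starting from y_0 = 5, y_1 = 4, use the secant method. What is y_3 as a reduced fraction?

p(5) = 5, p(4) = −4. y_2 = 4 − (−4)·(4 − 5)/((−4) − 5) = 40/9.
p(4) = −4, p(40/9) = −20/81. y_3 = (40/9) − (−20/81)·((40/9) − 4)/((−20/81) − (−4)) = 85/19.

85/19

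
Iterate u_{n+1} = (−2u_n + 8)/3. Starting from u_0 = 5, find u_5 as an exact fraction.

u_1 = (−2·5 + 8)/3 = −2/3.
u_2 = (−2·(−2/3) + 8)/3 = 28/9.
u_3 = (−2·(28/9) + 8)/3 = 16/27.
u_4 = (−2·(16/27) + 8)/3 = 184/81.
u_5 = (−2·(184/81) + 8)/3 = 280/243.

280/243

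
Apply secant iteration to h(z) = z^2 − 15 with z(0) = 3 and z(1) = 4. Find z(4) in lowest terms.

h(3) = −6, h(4) = 1. z(2) = 4 − 1·(4 − 3)/(1 − (−6)) = 27/7.
h(4) = 1, h(27/7) = −6/49. z(3) = (27/7) − (−6/49)·((27/7) − 4)/((−6/49) − 1) = 213/55.
h(27/7) = −6/49, h(213/55) = −6/3025. z(4) = (213/55) − (−6/3025)·((213/55) − (27/7))/((−6/3025) − (−6/49)) = 1921/496.

1921/496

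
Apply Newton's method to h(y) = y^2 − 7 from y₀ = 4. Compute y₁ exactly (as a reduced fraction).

h'(y) = 2y.
h(4) = 9, h'(4) = 8, so y₁ = 4 − 9/8 = 23/8.

23/8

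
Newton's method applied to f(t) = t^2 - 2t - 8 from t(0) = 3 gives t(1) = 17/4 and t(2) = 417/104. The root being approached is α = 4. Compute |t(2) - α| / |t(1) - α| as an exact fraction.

t(1) - α = 17/4 - 4 = 1/4, so |t(1) - α| = 1/4.
t(2) - α = 417/104 - 4 = 1/104, so |t(2) - α| = 1/104.
Ratio = (1/104) / (1/4) = 1/26.

1/26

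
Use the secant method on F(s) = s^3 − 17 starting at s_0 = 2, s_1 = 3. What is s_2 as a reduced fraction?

F(2) = −9, F(3) = 10. s_2 = 3 − 10·(3 − 2)/(10 − (−9)) = 47/19.

47/19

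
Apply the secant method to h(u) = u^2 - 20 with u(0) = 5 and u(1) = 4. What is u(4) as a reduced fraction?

1364/305

h(5) = 5, h(4) = -4. u(2) = 4 - (-4)·(4 - 5)/((-4) - 5) = 40/9.
h(4) = -4, h(40/9) = -20/81. u(3) = (40/9) - (-20/81)·((40/9) - 4)/((-20/81) - (-4)) = 85/19.
h(40/9) = -20/81, h(85/19) = 5/361. u(4) = (85/19) - (5/361)·((85/19) - (40/9))/((5/361) - (-20/81)) = 1364/305.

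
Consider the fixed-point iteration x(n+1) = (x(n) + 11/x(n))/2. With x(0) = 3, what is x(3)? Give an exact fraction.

79201/23880

x(1) = (3 + 11/3)/2 = 10/3.
x(2) = (10/3 + 11/(10/3))/2 = 199/60.
x(3) = (199/60 + 11/(199/60))/2 = 79201/23880.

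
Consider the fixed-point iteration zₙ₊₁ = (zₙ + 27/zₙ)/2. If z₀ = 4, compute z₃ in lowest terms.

z₁ = (4 + 27/4)/2 = 43/8.
z₂ = (43/8 + 27/(43/8))/2 = 3577/688.
z₃ = (3577/688 + 27/(3577/688))/2 = 25575217/4921952.

25575217/4921952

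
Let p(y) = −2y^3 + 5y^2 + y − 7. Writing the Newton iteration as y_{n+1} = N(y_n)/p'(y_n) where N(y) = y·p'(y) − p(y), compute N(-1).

p'(y) = −6y^2 + 10y + 1.
N(y) = y·p'(y) − p(y) = y·(−6y^2 + 10y + 1) − (−2y^3 + 5y^2 + y − 7) = −4y^3 + 5y^2 + 7.
N(-1) = 16.

16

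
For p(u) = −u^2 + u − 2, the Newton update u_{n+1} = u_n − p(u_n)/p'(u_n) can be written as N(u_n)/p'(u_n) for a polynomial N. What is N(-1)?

p'(u) = −2u + 1.
N(u) = u·p'(u) − p(u) = u·(−2u + 1) − (−u^2 + u − 2) = −u^2 + 2.
N(-1) = 1.

1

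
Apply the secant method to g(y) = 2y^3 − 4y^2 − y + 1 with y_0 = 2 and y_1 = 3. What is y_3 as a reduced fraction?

g(2) = −1, g(3) = 16. y_2 = 3 − 16·(3 − 2)/(16 − (−1)) = 35/17.
g(3) = 16, g(35/17) = −2752/4913. y_3 = (35/17) − (−2752/4913)·((35/17) − 3)/((−2752/4913) − 16) = 10631/5085.

10631/5085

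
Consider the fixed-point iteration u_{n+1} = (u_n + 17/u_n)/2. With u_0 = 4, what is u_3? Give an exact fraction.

9478657/2298912

u_1 = (4 + 17/4)/2 = 33/8.
u_2 = (33/8 + 17/(33/8))/2 = 2177/528.
u_3 = (2177/528 + 17/(2177/528))/2 = 9478657/2298912.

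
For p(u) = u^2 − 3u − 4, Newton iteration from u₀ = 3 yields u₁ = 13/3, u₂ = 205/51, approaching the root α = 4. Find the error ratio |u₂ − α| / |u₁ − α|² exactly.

u₁ − α = 13/3 − 4 = 1/3, so |u₁ − α| = 1/3.
u₂ − α = 205/51 − 4 = 1/51, so |u₂ − α| = 1/51.
|u₁ − α|² = 1/9.
Ratio = (1/51) / (1/9) = 3/17.

3/17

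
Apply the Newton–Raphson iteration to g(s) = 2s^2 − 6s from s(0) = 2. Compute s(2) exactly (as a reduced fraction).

g'(s) = 4s − 6.
g(2) = −4, g'(2) = 2, so s(1) = 2 − (−4)/2 = 4.
g(4) = 8, g'(4) = 10, so s(2) = 4 − 8/10 = 16/5.

16/5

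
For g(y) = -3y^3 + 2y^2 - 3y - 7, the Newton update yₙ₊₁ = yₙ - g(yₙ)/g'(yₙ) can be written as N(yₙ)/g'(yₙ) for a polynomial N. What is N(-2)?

g'(y) = -9y^2 + 4y - 3.
N(y) = y·g'(y) - g(y) = y·(-9y^2 + 4y - 3) - (-3y^3 + 2y^2 - 3y - 7) = -6y^3 + 2y^2 + 7.
N(-2) = 63.

63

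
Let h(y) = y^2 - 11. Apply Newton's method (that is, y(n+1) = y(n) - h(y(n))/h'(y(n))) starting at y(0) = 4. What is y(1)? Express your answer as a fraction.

27/8

h'(y) = 2y.
h(4) = 5, h'(4) = 8, so y(1) = 4 - 5/8 = 27/8.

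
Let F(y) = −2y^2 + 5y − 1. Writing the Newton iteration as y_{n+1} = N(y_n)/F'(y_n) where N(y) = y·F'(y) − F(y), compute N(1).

F'(y) = −4y + 5.
N(y) = y·F'(y) − F(y) = y·(−4y + 5) − (−2y^2 + 5y − 1) = −2y^2 + 1.
N(1) = −1.

−1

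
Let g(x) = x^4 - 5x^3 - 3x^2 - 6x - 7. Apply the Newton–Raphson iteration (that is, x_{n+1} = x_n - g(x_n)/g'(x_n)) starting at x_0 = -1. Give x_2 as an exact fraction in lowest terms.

-1783293/2020631

g'(x) = 4x^3 - 15x^2 - 6x - 6.
g(-1) = 2, g'(-1) = -19, so x_1 = (-1) - 2/(-19) = -17/19.
g(-17/19) = 24640/130321, g'(-17/19) = -106349/6859, so x_2 = (-17/19) - (24640/130321)/(-106349/6859) = -1783293/2020631.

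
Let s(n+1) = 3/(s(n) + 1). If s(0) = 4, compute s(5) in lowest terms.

s(1) = 3/(4 + 1) = 3/5.
s(2) = 3/(3/5 + 1) = 15/8.
s(3) = 3/(15/8 + 1) = 24/23.
s(4) = 3/(24/23 + 1) = 69/47.
s(5) = 3/(69/47 + 1) = 141/116.

141/116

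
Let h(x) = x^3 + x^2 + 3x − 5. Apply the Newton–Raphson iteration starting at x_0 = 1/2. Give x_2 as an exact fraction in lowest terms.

64787/64049

h'(x) = 3x^2 + 2x + 3.
h(1/2) = −25/8, h'(1/2) = 19/4, so x_1 = (1/2) − (−25/8)/(19/4) = 22/19.
h(22/19) = 9375/6859, h'(22/19) = 3371/361, so x_2 = (22/19) − (9375/6859)/(3371/361) = 64787/64049.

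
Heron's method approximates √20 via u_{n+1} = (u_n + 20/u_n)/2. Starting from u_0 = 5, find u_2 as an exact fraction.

161/36

u_1 = (5 + 20/5)/2 = 9/2.
u_2 = (9/2 + 20/(9/2))/2 = 161/36.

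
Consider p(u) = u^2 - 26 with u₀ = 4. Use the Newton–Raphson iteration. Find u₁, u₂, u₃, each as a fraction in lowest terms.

u₁ = 21/4, u₂ = 857/168, u₃ = 1468273/287952

p'(u) = 2u.
p(4) = -10, p'(4) = 8, so u₁ = 4 - (-10)/8 = 21/4.
p(21/4) = 25/16, p'(21/4) = 21/2, so u₂ = (21/4) - (25/16)/(21/2) = 857/168.
p(857/168) = 625/28224, p'(857/168) = 857/84, so u₃ = (857/168) - (625/28224)/(857/84) = 1468273/287952.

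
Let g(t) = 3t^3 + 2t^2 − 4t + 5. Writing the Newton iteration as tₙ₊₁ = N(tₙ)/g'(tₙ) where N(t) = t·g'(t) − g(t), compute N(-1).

g'(t) = 9t^2 + 4t − 4.
N(t) = t·g'(t) − g(t) = t·(9t^2 + 4t − 4) − (3t^3 + 2t^2 − 4t + 5) = 6t^3 + 2t^2 − 5.
N(-1) = −9.

−9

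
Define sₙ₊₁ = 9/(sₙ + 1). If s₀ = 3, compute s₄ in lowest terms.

441/166

s₁ = 9/(3 + 1) = 9/4.
s₂ = 9/(9/4 + 1) = 36/13.
s₃ = 9/(36/13 + 1) = 117/49.
s₄ = 9/(117/49 + 1) = 441/166.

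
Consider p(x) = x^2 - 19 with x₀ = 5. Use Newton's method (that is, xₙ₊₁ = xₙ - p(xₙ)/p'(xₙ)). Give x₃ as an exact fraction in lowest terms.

1839281/421960

p'(x) = 2x.
p(5) = 6, p'(5) = 10, so x₁ = 5 - 6/10 = 22/5.
p(22/5) = 9/25, p'(22/5) = 44/5, so x₂ = (22/5) - (9/25)/(44/5) = 959/220.
p(959/220) = 81/48400, p'(959/220) = 959/110, so x₃ = (959/220) - (81/48400)/(959/110) = 1839281/421960.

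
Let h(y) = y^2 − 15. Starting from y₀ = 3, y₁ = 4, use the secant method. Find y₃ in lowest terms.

213/55

h(3) = −6, h(4) = 1. y₂ = 4 − 1·(4 − 3)/(1 − (−6)) = 27/7.
h(4) = 1, h(27/7) = −6/49. y₃ = (27/7) − (−6/49)·((27/7) − 4)/((−6/49) − 1) = 213/55.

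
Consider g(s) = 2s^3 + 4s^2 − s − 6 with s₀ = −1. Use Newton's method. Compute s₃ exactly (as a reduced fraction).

g'(s) = 6s^2 + 8s − 1.
g(−1) = −3, g'(−1) = −3, so s₁ = (−1) − (−3)/(−3) = −2.
g(−2) = −4, g'(−2) = 7, so s₂ = (−2) − (−4)/7 = −10/7.
g(−10/7) = −768/343, g'(−10/7) = −9/49, so s₃ = (−10/7) − (−768/343)/(−9/49) = −286/21.

−286/21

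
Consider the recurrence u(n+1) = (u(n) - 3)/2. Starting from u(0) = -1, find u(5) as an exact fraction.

-47/16

u(1) = ((-1) - 3)/2 = -2.
u(2) = ((-2) - 3)/2 = -5/2.
u(3) = ((-5/2) - 3)/2 = -11/4.
u(4) = ((-11/4) - 3)/2 = -23/8.
u(5) = ((-23/8) - 3)/2 = -47/16.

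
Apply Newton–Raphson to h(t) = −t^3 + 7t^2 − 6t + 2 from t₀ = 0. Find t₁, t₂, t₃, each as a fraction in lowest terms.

t₁ = 1/3, t₂ = 7/9, t₃ = 943/2241

h'(t) = −3t^2 + 14t − 6.
h(0) = 2, h'(0) = −6, so t₁ = 0 − 2/(−6) = 1/3.
h(1/3) = 20/27, h'(1/3) = −5/3, so t₂ = (1/3) − (20/27)/(−5/3) = 7/9.
h(7/9) = 800/729, h'(7/9) = 83/27, so t₃ = (7/9) − (800/729)/(83/27) = 943/2241.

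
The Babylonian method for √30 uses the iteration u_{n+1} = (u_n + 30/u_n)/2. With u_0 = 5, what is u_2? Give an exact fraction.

u_1 = (5 + 30/5)/2 = 11/2.
u_2 = (11/2 + 30/(11/2))/2 = 241/44.

241/44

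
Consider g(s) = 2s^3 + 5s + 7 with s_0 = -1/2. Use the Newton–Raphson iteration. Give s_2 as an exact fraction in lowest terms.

g'(s) = 6s^2 + 5.
g(-1/2) = 17/4, g'(-1/2) = 13/2, so s_1 = (-1/2) - (17/4)/(13/2) = -15/13.
g(-15/13) = -4046/2197, g'(-15/13) = 2195/169, so s_2 = (-15/13) - (-4046/2197)/(2195/169) = -28879/28535.

-28879/28535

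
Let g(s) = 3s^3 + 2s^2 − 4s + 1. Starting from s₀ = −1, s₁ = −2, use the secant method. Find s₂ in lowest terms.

−15/11

g(−1) = 4, g(−2) = −7. s₂ = (−2) − (−7)·((−2) − (−1))/((−7) − 4) = −15/11.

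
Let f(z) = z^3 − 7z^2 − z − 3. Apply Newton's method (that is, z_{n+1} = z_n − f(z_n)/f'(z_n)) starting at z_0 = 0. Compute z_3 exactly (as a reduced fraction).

f'(z) = 3z^2 − 14z − 1.
f(0) = −3, f'(0) = −1, so z_1 = 0 − (−3)/(−1) = −3.
f(−3) = −90, f'(−3) = 68, so z_2 = (−3) − (−90)/68 = −57/34.
f(−57/34) = −1010475/39304, f'(−57/34) = 35723/1156, so z_3 = (−57/34) − (−1010475/39304)/(35723/1156) = −512868/607291.

−512868/607291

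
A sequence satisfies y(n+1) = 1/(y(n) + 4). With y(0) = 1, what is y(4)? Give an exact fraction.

89/377

y(1) = 1/(1 + 4) = 1/5.
y(2) = 1/(1/5 + 4) = 5/21.
y(3) = 1/(5/21 + 4) = 21/89.
y(4) = 1/(21/89 + 4) = 89/377.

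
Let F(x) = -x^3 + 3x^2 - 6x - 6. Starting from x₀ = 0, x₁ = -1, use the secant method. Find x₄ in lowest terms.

F(0) = -6, F(-1) = 4. x₂ = (-1) - 4·((-1) - 0)/(4 - (-6)) = -3/5.
F(-1) = 4, F(-3/5) = -138/125. x₃ = (-3/5) - (-138/125)·((-3/5) - (-1))/((-138/125) - 4) = -219/319.
F(-3/5) = -138/125, F(-219/319) = -4654464/32461759. x₄ = (-219/319) - (-4654464/32461759)·((-219/319) - (-3/5))/((-4654464/32461759) - (-138/125)) = -6585353/9415253.

-6585353/9415253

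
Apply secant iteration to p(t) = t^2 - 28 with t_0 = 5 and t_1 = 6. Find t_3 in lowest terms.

164/31

p(5) = -3, p(6) = 8. t_2 = 6 - 8·(6 - 5)/(8 - (-3)) = 58/11.
p(6) = 8, p(58/11) = -24/121. t_3 = (58/11) - (-24/121)·((58/11) - 6)/((-24/121) - 8) = 164/31.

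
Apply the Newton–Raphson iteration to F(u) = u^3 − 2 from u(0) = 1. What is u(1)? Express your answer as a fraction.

F'(u) = 3u^2.
F(1) = −1, F'(1) = 3, so u(1) = 1 − (−1)/3 = 4/3.

4/3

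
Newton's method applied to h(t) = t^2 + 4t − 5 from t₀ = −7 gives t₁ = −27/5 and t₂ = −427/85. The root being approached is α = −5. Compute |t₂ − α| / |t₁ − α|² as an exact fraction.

t₁ − α = −27/5 − (−5) = −27/5 + 5 = −2/5, so |t₁ − α| = 2/5.
t₂ − α = −427/85 − (−5) = −427/85 + 5 = −2/85, so |t₂ − α| = 2/85.
|t₁ − α|² = 4/25.
Ratio = (2/85) / (4/25) = 5/34.

5/34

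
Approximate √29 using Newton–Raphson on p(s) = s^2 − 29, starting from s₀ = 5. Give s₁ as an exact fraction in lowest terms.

p'(s) = 2s.
p(5) = −4, p'(5) = 10, so s₁ = 5 − (−4)/10 = 27/5.

27/5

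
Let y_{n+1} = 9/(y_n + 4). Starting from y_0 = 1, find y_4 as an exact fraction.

y_1 = 9/(1 + 4) = 9/5.
y_2 = 9/(9/5 + 4) = 45/29.
y_3 = 9/(45/29 + 4) = 261/161.
y_4 = 9/(261/161 + 4) = 1449/905.

1449/905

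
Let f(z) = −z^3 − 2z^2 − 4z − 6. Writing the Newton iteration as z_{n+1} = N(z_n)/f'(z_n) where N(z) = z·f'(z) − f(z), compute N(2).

f'(z) = −3z^2 − 4z − 4.
N(z) = z·f'(z) − f(z) = z·(−3z^2 − 4z − 4) − (−z^3 − 2z^2 − 4z − 6) = −2z^3 − 2z^2 + 6.
N(2) = −18.

−18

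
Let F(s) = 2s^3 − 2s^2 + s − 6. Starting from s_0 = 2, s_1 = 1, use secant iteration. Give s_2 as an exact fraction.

F(2) = 4, F(1) = −5. s_2 = 1 − (−5)·(1 − 2)/((−5) − 4) = 14/9.

14/9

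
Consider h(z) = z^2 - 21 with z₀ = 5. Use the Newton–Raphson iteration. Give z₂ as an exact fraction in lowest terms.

527/115

h'(z) = 2z.
h(5) = 4, h'(5) = 10, so z₁ = 5 - 4/10 = 23/5.
h(23/5) = 4/25, h'(23/5) = 46/5, so z₂ = (23/5) - (4/25)/(46/5) = 527/115.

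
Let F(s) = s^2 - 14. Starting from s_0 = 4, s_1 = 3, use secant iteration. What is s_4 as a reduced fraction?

F(4) = 2, F(3) = -5. s_2 = 3 - (-5)·(3 - 4)/((-5) - 2) = 26/7.
F(3) = -5, F(26/7) = -10/49. s_3 = (26/7) - (-10/49)·((26/7) - 3)/((-10/49) - (-5)) = 176/47.
F(26/7) = -10/49, F(176/47) = 50/2209. s_4 = (176/47) - (50/2209)·((176/47) - (26/7))/((50/2209) - (-10/49)) = 4591/1227.

4591/1227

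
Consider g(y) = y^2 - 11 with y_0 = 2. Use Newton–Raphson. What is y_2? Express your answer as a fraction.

401/120

g'(y) = 2y.
g(2) = -7, g'(2) = 4, so y_1 = 2 - (-7)/4 = 15/4.
g(15/4) = 49/16, g'(15/4) = 15/2, so y_2 = (15/4) - (49/16)/(15/2) = 401/120.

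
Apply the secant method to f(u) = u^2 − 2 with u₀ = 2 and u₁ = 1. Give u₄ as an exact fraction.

41/29

f(2) = 2, f(1) = −1. u₂ = 1 − (−1)·(1 − 2)/((−1) − 2) = 4/3.
f(1) = −1, f(4/3) = −2/9. u₃ = (4/3) − (−2/9)·((4/3) − 1)/((−2/9) − (−1)) = 10/7.
f(4/3) = −2/9, f(10/7) = 2/49. u₄ = (10/7) − (2/49)·((10/7) − (4/3))/((2/49) − (−2/9)) = 41/29.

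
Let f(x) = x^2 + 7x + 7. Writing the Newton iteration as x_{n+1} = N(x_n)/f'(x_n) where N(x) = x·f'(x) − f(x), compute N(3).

2

f'(x) = 2x + 7.
N(x) = x·f'(x) − f(x) = x·(2x + 7) − (x^2 + 7x + 7) = x^2 − 7.
N(3) = 2.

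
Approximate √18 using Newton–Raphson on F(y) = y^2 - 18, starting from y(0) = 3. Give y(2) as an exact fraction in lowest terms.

17/4

F'(y) = 2y.
F(3) = -9, F'(3) = 6, so y(1) = 3 - (-9)/6 = 9/2.
F(9/2) = 9/4, F'(9/2) = 9, so y(2) = (9/2) - (9/4)/9 = 17/4.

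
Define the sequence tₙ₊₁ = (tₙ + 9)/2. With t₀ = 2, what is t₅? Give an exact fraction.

t₁ = (2 + 9)/2 = 11/2.
t₂ = ((11/2) + 9)/2 = 29/4.
t₃ = ((29/4) + 9)/2 = 65/8.
t₄ = ((65/8) + 9)/2 = 137/16.
t₅ = ((137/16) + 9)/2 = 281/32.

281/32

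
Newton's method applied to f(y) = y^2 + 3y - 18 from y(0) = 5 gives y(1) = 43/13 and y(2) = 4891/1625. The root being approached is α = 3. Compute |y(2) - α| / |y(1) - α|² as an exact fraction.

y(1) - α = 43/13 - 3 = 4/13, so |y(1) - α| = 4/13.
y(2) - α = 4891/1625 - 3 = 16/1625, so |y(2) - α| = 16/1625.
|y(1) - α|² = 16/169.
Ratio = (16/1625) / (16/169) = 13/125.

13/125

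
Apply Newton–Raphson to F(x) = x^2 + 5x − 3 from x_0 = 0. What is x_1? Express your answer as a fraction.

F'(x) = 2x + 5.
F(0) = −3, F'(0) = 5, so x_1 = 0 − (−3)/5 = 3/5.

3/5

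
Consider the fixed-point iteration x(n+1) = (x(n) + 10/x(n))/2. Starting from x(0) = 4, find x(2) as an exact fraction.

329/104

x(1) = (4 + 10/4)/2 = 13/4.
x(2) = (13/4 + 10/(13/4))/2 = 329/104.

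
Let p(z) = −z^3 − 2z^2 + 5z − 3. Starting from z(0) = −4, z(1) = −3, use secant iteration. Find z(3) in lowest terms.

p(−4) = 9, p(−3) = −9. z(2) = (−3) − (−9)·((−3) − (−4))/((−9) − 9) = −7/2.
p(−3) = −9, p(−7/2) = −17/8. z(3) = (−7/2) − (−17/8)·((−7/2) − (−3))/((−17/8) − (−9)) = −201/55.

−201/55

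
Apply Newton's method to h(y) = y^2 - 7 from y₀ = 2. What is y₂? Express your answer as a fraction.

233/88

h'(y) = 2y.
h(2) = -3, h'(2) = 4, so y₁ = 2 - (-3)/4 = 11/4.
h(11/4) = 9/16, h'(11/4) = 11/2, so y₂ = (11/4) - (9/16)/(11/2) = 233/88.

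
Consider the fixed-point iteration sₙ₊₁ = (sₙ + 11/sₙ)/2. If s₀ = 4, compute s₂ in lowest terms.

s₁ = (4 + 11/4)/2 = 27/8.
s₂ = (27/8 + 11/(27/8))/2 = 1433/432.

1433/432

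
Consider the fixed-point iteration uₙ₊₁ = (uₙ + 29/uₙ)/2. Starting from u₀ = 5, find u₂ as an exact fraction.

727/135

u₁ = (5 + 29/5)/2 = 27/5.
u₂ = (27/5 + 29/(27/5))/2 = 727/135.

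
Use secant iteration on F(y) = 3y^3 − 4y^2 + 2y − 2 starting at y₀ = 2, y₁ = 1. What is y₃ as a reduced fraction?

F(2) = 10, F(1) = −1. y₂ = 1 − (−1)·(1 − 2)/((−1) − 10) = 12/11.
F(1) = −1, F(12/11) = −910/1331. y₃ = (12/11) − (−910/1331)·((12/11) − 1)/((−910/1331) − (−1)) = 542/421.

542/421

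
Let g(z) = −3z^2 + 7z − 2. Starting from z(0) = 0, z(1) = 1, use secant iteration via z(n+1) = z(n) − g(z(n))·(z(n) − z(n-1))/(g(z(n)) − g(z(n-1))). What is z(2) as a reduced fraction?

1/2

g(0) = −2, g(1) = 2. z(2) = 1 − 2·(1 − 0)/(2 − (−2)) = 1/2.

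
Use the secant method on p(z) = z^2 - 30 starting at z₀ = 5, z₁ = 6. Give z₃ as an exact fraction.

p(5) = -5, p(6) = 6. z₂ = 6 - 6·(6 - 5)/(6 - (-5)) = 60/11.
p(6) = 6, p(60/11) = -30/121. z₃ = (60/11) - (-30/121)·((60/11) - 6)/((-30/121) - 6) = 115/21.

115/21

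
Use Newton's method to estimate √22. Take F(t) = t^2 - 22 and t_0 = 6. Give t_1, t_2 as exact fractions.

F'(t) = 2t.
F(6) = 14, F'(6) = 12, so t_1 = 6 - 14/12 = 29/6.
F(29/6) = 49/36, F'(29/6) = 29/3, so t_2 = (29/6) - (49/36)/(29/3) = 1633/348.

t_1 = 29/6, t_2 = 1633/348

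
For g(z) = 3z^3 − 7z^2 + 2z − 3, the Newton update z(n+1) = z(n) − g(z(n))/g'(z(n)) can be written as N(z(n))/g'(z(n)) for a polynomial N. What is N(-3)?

g'(z) = 9z^2 − 14z + 2.
N(z) = z·g'(z) − g(z) = z·(9z^2 − 14z + 2) − (3z^3 − 7z^2 + 2z − 3) = 6z^3 − 7z^2 + 3.
N(-3) = −222.

−222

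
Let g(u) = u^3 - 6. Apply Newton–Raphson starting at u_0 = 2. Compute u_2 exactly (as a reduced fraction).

1979/1089

g'(u) = 3u^2.
g(2) = 2, g'(2) = 12, so u_1 = 2 - 2/12 = 11/6.
g(11/6) = 35/216, g'(11/6) = 121/12, so u_2 = (11/6) - (35/216)/(121/12) = 1979/1089.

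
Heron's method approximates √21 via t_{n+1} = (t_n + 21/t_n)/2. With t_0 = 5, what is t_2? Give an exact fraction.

527/115

t_1 = (5 + 21/5)/2 = 23/5.
t_2 = (23/5 + 21/(23/5))/2 = 527/115.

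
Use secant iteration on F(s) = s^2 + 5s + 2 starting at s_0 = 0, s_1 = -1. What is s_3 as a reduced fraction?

F(0) = 2, F(-1) = -2. s_2 = (-1) - (-2)·((-1) - 0)/((-2) - 2) = -1/2.
F(-1) = -2, F(-1/2) = -1/4. s_3 = (-1/2) - (-1/4)·((-1/2) - (-1))/((-1/4) - (-2)) = -3/7.

-3/7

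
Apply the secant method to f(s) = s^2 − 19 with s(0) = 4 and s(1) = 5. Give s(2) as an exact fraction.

f(4) = −3, f(5) = 6. s(2) = 5 − 6·(5 − 4)/(6 − (−3)) = 13/3.

13/3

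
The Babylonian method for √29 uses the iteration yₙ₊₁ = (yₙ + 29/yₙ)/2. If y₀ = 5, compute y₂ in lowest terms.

727/135

y₁ = (5 + 29/5)/2 = 27/5.
y₂ = (27/5 + 29/(27/5))/2 = 727/135.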